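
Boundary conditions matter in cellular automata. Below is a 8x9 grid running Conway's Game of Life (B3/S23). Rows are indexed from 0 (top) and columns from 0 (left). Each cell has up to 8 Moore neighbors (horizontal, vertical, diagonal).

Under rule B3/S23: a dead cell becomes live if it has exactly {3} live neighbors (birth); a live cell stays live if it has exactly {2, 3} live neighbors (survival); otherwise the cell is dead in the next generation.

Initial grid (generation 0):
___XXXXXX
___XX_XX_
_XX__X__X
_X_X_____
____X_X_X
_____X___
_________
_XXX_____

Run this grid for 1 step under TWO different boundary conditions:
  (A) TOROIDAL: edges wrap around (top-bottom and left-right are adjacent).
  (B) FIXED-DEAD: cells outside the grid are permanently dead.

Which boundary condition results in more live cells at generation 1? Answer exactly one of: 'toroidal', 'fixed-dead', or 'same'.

Under TOROIDAL boundary, generation 1:
________X
X________
XX___XXX_
_X_XXX_X_
____XX___
_____X___
__X______
__XX_XXX_
Population = 21

Under FIXED-DEAD boundary, generation 1:
___X____X
_________
_X___XXX_
_X_XXX_X_
____XX___
_____X___
__X______
__X______
Population = 16

Comparison: toroidal=21, fixed-dead=16 -> toroidal

Answer: toroidal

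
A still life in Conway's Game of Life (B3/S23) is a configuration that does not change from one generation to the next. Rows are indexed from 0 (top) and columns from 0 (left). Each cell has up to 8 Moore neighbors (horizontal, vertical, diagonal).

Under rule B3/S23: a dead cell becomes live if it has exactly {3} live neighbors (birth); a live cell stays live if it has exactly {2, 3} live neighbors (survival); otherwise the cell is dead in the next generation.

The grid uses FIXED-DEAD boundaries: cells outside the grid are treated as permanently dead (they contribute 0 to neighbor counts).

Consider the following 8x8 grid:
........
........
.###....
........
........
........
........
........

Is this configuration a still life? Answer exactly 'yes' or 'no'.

Answer: no

Derivation:
Compute generation 1 and compare to generation 0 (given above):
Generation 1:
........
..#.....
..#.....
..#.....
........
........
........
........
Cell (1,2) differs: gen0=0 vs gen1=1 -> NOT a still life.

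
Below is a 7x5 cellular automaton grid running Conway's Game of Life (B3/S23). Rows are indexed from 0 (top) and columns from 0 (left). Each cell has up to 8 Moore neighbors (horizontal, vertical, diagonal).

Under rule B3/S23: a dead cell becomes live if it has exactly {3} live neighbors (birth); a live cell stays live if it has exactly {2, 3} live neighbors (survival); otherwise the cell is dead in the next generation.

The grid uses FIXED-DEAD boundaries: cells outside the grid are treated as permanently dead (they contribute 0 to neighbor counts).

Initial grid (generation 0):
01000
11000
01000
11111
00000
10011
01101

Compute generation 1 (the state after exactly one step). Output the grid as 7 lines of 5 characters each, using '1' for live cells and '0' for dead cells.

Answer: 11000
11100
00010
11110
10000
01111
01101

Derivation:
Simulating step by step:
Generation 0 (given above): 15 live cells
Generation 1: 18 live cells
(generation 1 grid is the final answer)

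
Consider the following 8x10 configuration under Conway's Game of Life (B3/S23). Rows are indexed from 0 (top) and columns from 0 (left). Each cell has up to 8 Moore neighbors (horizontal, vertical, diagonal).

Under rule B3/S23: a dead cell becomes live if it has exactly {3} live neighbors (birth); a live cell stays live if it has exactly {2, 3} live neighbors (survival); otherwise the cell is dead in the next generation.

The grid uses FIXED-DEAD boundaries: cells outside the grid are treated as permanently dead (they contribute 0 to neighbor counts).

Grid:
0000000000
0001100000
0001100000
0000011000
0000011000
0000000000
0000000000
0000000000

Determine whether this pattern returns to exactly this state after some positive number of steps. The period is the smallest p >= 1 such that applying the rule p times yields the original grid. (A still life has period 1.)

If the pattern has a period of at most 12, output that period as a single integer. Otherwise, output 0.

Simulating and comparing each generation to the original:
Gen 0 (original, given above): 8 live cells
Gen 1: 6 live cells, differs from original
Gen 2: 8 live cells, MATCHES original -> period = 2

Answer: 2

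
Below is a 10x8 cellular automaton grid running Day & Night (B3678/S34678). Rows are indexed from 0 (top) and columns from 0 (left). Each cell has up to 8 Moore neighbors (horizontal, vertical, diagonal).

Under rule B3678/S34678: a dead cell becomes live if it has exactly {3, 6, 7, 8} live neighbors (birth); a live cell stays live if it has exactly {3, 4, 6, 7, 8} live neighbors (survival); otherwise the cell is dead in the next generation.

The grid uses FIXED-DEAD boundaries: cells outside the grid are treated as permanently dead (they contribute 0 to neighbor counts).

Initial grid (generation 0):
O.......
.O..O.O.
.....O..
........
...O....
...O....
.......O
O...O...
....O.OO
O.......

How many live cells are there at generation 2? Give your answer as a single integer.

Answer: 2

Derivation:
Simulating step by step:
Generation 0 (given above): 14 live cells
Generation 1: 5 live cells
........
.....O..
........
........
........
........
........
.....OOO
.....O..
........
Generation 2: 2 live cells
........
........
........
........
........
........
......O.
......O.
........
........
Population at generation 2: 2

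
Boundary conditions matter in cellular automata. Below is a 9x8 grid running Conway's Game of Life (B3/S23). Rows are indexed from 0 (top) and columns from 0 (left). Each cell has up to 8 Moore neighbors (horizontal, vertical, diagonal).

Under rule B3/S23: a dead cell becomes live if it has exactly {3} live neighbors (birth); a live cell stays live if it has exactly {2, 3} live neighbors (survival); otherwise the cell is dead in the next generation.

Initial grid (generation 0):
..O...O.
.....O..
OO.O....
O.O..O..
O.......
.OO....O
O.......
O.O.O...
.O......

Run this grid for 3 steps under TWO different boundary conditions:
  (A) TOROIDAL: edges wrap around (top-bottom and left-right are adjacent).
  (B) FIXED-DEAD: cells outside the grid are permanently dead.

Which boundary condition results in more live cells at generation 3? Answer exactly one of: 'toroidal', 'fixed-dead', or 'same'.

Under TOROIDAL boundary, generation 3:
...O....
..OO....
.OOO....
........
..OO....
..OO..OO
O.....OO
O.O....O
OOO.....
Population = 21

Under FIXED-DEAD boundary, generation 3:
........
.O......
O.OO....
O.......
O.OO....
O.OO....
O.OO....
........
........
Population = 14

Comparison: toroidal=21, fixed-dead=14 -> toroidal

Answer: toroidal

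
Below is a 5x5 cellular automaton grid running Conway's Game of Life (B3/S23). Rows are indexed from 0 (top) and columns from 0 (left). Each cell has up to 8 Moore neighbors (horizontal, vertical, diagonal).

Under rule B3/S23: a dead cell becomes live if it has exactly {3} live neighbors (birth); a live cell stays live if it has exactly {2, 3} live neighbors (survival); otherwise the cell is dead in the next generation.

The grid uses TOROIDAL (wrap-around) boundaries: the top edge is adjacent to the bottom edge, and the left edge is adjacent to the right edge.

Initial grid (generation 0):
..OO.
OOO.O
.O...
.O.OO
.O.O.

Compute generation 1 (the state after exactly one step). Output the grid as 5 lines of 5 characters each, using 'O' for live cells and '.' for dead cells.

Simulating step by step:
Generation 0 (given above): 12 live cells
Generation 1: 7 live cells
(generation 1 grid is the final answer)

Answer: .....
O...O
.....
.O.OO
OO...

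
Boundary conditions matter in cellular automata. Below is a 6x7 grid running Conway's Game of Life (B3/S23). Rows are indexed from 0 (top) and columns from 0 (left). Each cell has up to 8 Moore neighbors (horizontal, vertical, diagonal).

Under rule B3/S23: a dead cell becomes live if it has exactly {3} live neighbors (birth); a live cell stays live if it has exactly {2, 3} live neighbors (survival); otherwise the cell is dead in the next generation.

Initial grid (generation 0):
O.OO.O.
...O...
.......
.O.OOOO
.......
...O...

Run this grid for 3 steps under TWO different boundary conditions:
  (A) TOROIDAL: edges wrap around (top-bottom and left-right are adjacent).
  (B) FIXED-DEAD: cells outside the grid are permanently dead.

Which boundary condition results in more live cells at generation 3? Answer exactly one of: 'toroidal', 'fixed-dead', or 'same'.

Answer: toroidal

Derivation:
Under TOROIDAL boundary, generation 3:
OOO....
.OO....
.....OO
....OOO
.....OO
.OO....
Population = 14

Under FIXED-DEAD boundary, generation 3:
.......
.OOOOO.
....OO.
.....OO
....OOO
.......
Population = 12

Comparison: toroidal=14, fixed-dead=12 -> toroidal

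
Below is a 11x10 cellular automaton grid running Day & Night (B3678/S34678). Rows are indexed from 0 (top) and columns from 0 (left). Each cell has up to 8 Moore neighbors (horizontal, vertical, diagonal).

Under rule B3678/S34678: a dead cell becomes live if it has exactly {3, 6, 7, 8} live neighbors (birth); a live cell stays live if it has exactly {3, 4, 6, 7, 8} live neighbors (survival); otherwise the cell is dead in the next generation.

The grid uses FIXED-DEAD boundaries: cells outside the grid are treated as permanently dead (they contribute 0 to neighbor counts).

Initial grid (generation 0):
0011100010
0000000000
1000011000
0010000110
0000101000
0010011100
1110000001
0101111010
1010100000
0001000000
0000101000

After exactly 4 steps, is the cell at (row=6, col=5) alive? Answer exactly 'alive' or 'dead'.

Simulating step by step:
Generation 0 (given above): 32 live cells
Generation 1: 23 live cells
0000000000
0001110000
0000000100
0000000100
0001001010
0001011000
0110000010
0001110000
0110100000
0001110000
0000000000
Generation 2: 21 live cells
0000100000
0000000000
0000101000
0000001110
0000111000
0000100000
0010001000
0001100000
0011100000
0011100000
0000100000
Generation 3: 21 live cells
0000000000
0000010000
0000010000
0000111100
0000011000
0001001000
0000110000
0000110000
0011010000
0011110000
0000000000
Generation 4: 18 live cells
0000000000
0000000000
0000010000
0000100000
0000000000
0000001000
0001111000
0000011000
0010111000
0011100000
0001100000

Cell (6,5) at generation 4: 1 -> alive

Answer: alive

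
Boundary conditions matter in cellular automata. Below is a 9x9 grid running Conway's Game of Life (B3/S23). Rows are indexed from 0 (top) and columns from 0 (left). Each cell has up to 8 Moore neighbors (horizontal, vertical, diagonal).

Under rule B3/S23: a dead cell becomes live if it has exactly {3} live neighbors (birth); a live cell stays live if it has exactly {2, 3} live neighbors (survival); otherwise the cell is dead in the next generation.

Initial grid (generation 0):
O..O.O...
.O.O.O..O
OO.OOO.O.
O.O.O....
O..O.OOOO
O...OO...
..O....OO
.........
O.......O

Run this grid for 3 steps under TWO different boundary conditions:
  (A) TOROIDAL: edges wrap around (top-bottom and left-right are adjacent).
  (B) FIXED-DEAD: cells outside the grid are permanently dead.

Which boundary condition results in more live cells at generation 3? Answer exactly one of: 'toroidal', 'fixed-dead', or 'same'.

Answer: toroidal

Derivation:
Under TOROIDAL boundary, generation 3:
..O..O.OO
O...O.OO.
.O.O...O.
...O...OO
O..O.....
.........
....O....
.O.....O.
.......O.
Population = 20

Under FIXED-DEAD boundary, generation 3:
.OOO.O...
..O.O.O..
O.O......
O..O...O.
.OOO...O.
..O....O.
....O....
.........
.........
Population = 19

Comparison: toroidal=20, fixed-dead=19 -> toroidal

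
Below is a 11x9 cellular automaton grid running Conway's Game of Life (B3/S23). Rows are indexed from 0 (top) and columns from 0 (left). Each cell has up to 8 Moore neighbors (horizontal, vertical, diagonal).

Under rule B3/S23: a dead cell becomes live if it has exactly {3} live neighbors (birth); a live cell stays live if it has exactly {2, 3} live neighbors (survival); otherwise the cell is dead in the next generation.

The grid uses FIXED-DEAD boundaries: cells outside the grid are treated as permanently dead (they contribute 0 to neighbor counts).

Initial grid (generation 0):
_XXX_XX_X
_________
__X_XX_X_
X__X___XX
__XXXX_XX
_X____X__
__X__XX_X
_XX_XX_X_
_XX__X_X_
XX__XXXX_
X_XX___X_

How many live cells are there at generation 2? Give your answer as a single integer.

Simulating step by step:
Generation 0 (given above): 45 live cells
Generation 1: 36 live cells
__X______
_X_____X_
___XX_XXX
_X_______
_XXXXX__X
_X______X
__XXX____
____X__XX
_______XX
X___XX_XX
X_XXXX_X_
Generation 2: 35 live cells
_________
__XX__XXX
__X___XXX
_X____X_X
XX_XX____
_X___X___
__XXX__XX
____X__XX
____XX___
_X___X___
_X_X_X_XX
Population at generation 2: 35

Answer: 35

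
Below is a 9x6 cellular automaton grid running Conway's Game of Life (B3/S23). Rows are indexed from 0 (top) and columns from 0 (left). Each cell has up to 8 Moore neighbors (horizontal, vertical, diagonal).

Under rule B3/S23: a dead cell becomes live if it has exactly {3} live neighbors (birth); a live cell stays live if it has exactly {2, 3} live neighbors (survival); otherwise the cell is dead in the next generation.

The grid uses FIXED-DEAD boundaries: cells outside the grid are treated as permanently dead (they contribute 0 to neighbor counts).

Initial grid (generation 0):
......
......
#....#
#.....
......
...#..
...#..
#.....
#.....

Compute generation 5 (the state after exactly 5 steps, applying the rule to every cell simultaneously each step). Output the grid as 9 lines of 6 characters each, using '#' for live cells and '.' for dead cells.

Answer: ......
......
......
......
......
......
......
......
......

Derivation:
Simulating step by step:
Generation 0 (given above): 7 live cells
Generation 1: 0 live cells
......
......
......
......
......
......
......
......
......
Generation 2: 0 live cells
......
......
......
......
......
......
......
......
......
Generation 3: 0 live cells
......
......
......
......
......
......
......
......
......
Generation 4: 0 live cells
......
......
......
......
......
......
......
......
......
Generation 5: 0 live cells
(generation 5 grid is the final answer)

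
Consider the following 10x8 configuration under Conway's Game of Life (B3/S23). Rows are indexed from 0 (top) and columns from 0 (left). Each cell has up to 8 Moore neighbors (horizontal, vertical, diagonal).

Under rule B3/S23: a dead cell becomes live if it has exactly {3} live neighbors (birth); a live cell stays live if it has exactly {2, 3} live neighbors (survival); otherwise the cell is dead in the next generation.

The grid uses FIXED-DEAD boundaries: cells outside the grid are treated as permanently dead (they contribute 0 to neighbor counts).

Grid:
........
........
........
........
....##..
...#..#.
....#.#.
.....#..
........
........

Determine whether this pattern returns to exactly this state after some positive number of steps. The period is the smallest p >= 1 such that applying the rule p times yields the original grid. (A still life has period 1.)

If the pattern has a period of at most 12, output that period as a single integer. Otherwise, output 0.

Answer: 1

Derivation:
Simulating and comparing each generation to the original:
Gen 0 (original, given above): 7 live cells
Gen 1: 7 live cells, MATCHES original -> period = 1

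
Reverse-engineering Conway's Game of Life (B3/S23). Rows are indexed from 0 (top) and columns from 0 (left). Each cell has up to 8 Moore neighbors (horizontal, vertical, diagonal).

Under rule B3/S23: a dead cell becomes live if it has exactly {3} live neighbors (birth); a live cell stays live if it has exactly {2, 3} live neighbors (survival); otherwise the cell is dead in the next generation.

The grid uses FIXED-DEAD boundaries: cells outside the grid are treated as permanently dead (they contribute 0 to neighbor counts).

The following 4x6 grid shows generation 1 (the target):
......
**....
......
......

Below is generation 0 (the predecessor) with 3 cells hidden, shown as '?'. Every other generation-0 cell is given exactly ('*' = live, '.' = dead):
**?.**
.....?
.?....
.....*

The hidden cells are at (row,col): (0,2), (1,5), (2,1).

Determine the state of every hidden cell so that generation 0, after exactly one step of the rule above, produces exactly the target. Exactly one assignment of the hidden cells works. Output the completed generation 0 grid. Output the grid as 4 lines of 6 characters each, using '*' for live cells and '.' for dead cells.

Answer: **..**
......
.*....
.....*

Derivation:
Hidden generation-0 cells (in order): (0,2), (1,5), (2,1).
A hidden cell only influences target cells in its own 3x3 neighborhood. Try each of the 2^3 = 8 assignments, step the completed generation 0 forward once under B3/S23, and compare with the target:
  (0,2)=. (1,5)=. (2,1)=. -> step gives (1,0)='.' but target has '*' -> reject
  (0,2)=. (1,5)=. (2,1)=* -> step reproduces the target at every cell -> ACCEPT
  (0,2)=. (1,5)=* (2,1)=. -> step gives (0,4)='*' but target has '.' -> reject
  (0,2)=. (1,5)=* (2,1)=* -> step gives (0,4)='*' but target has '.' -> reject
  (0,2)=* (1,5)=. (2,1)=. -> step gives (0,1)='*' but target has '.' -> reject
  (0,2)=* (1,5)=. (2,1)=* -> step gives (0,1)='*' but target has '.' -> reject
  (0,2)=* (1,5)=* (2,1)=. -> step gives (0,1)='*' but target has '.' -> reject
  (0,2)=* (1,5)=* (2,1)=* -> step gives (0,1)='*' but target has '.' -> reject
Unique solution: (0,2)=dead, (1,5)=dead, (2,1)=live.
Check: live-neighbor counts of every cell in the completed generation 0:
111111
332122
101011
111010
Applying B3/S23 to generation 0 with these counts gives:
......
**....
......
......
which matches the target exactly.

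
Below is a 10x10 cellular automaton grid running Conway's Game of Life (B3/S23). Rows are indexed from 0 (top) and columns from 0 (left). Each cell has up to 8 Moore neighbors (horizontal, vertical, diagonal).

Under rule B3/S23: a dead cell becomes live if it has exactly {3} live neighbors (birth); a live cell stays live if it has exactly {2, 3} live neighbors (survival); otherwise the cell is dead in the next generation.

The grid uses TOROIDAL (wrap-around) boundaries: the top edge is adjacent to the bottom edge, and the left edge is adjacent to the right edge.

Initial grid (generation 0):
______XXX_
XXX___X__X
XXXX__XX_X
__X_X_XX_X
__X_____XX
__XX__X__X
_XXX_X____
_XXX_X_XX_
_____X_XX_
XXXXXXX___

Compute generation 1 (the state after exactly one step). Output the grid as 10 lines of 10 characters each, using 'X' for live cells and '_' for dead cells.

Answer: ____X___X_
___X_X____
__________
_____XX___
XXX__XX__X
X___X___XX
X____X_XX_
_X_X_X_XX_
X_______XX
_XXXX____X

Derivation:
Simulating step by step:
Generation 0 (given above): 47 live cells
Generation 1: 33 live cells
(generation 1 grid is the final answer)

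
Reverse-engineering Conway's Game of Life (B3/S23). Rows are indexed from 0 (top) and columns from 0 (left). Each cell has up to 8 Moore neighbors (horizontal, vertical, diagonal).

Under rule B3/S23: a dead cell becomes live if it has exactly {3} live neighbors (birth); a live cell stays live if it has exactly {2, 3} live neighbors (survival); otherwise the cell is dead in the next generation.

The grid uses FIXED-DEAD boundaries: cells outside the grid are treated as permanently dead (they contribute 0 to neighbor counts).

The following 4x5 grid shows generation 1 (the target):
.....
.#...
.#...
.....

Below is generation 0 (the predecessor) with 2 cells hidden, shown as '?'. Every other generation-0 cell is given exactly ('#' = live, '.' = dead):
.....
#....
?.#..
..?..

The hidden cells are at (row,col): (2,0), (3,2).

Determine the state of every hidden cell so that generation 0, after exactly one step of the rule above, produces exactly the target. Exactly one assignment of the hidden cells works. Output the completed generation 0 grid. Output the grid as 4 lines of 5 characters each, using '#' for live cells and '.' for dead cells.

Hidden generation-0 cells (in order): (2,0), (3,2).
A hidden cell only influences target cells in its own 3x3 neighborhood. Try each of the 2^2 = 4 assignments, step the completed generation 0 forward once under B3/S23, and compare with the target:
  (2,0)=. (3,2)=. -> step gives (1,1)='.' but target has '#' -> reject
  (2,0)=. (3,2)=# -> step gives (1,1)='.' but target has '#' -> reject
  (2,0)=# (3,2)=. -> step reproduces the target at every cell -> ACCEPT
  (2,0)=# (3,2)=# -> step gives (2,1)='.' but target has '#' -> reject
Unique solution: (2,0)=live, (3,2)=dead.
Check: live-neighbor counts of every cell in the completed generation 0:
11000
13110
13010
12110
Applying B3/S23 to generation 0 with these counts gives:
.....
.#...
.#...
.....
which matches the target exactly.

Answer: .....
#....
#.#..
.....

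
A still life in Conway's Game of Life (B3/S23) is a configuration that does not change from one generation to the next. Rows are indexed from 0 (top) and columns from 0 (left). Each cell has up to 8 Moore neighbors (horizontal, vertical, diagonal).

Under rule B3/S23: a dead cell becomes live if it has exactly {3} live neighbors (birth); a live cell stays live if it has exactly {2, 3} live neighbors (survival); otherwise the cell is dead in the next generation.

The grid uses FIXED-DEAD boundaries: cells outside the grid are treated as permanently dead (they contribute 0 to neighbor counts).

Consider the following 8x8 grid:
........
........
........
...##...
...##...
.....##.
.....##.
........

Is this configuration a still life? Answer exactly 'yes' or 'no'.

Answer: no

Derivation:
Compute generation 1 and compare to generation 0 (given above):
Generation 1:
........
........
........
...##...
...#....
......#.
.....##.
........
Cell (4,4) differs: gen0=1 vs gen1=0 -> NOT a still life.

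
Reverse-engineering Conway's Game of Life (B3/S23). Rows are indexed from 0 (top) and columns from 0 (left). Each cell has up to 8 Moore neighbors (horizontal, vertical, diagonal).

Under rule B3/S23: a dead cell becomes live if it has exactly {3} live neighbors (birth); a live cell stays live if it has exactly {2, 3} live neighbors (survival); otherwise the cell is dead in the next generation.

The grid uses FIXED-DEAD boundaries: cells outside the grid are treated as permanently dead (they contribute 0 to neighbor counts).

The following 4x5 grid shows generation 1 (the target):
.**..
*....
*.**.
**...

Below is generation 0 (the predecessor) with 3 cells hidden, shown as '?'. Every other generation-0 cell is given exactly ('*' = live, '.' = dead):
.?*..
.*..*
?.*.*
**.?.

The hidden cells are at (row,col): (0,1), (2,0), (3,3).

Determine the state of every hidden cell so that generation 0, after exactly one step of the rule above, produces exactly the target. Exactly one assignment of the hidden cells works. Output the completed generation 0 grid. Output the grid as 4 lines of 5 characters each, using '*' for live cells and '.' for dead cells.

Hidden generation-0 cells (in order): (0,1), (2,0), (3,3).
A hidden cell only influences target cells in its own 3x3 neighborhood. Try each of the 2^3 = 8 assignments, step the completed generation 0 forward once under B3/S23, and compare with the target:
  (0,1)=. (2,0)=. (3,3)=. -> step gives (0,1)='.' but target has '*' -> reject
  (0,1)=. (2,0)=. (3,3)=* -> step gives (0,1)='.' but target has '*' -> reject
  (0,1)=. (2,0)=* (3,3)=. -> step gives (0,1)='.' but target has '*' -> reject
  (0,1)=. (2,0)=* (3,3)=* -> step gives (0,1)='.' but target has '*' -> reject
  (0,1)=* (2,0)=. (3,3)=. -> step gives (1,0)='.' but target has '*' -> reject
  (0,1)=* (2,0)=. (3,3)=* -> step gives (1,0)='.' but target has '*' -> reject
  (0,1)=* (2,0)=* (3,3)=. -> step reproduces the target at every cell -> ACCEPT
  (0,1)=* (2,0)=* (3,3)=* -> step gives (2,3)='.' but target has '*' -> reject
Unique solution: (0,1)=live, (2,0)=live, (3,3)=dead.
Check: live-neighbor counts of every cell in the completed generation 0:
22221
34441
35231
23221
Applying B3/S23 to generation 0 with these counts gives:
.**..
*....
*.**.
**...
which matches the target exactly.

Answer: .**..
.*..*
*.*.*
**...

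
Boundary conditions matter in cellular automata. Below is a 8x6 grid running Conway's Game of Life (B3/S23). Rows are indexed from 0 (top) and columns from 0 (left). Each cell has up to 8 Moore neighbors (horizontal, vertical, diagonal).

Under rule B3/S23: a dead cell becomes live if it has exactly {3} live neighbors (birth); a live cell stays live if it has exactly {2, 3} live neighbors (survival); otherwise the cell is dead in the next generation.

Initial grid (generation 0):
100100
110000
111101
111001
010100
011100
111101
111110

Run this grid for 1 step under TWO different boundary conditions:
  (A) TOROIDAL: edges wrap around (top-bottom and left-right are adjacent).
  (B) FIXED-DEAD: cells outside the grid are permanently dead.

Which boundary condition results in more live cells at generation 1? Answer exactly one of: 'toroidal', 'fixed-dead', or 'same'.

Answer: same

Derivation:
Under TOROIDAL boundary, generation 1:
000110
000110
000110
000001
000110
000000
000001
000000
Population = 10

Under FIXED-DEAD boundary, generation 1:
110000
000110
000110
000000
000110
000000
000000
100010
Population = 10

Comparison: toroidal=10, fixed-dead=10 -> same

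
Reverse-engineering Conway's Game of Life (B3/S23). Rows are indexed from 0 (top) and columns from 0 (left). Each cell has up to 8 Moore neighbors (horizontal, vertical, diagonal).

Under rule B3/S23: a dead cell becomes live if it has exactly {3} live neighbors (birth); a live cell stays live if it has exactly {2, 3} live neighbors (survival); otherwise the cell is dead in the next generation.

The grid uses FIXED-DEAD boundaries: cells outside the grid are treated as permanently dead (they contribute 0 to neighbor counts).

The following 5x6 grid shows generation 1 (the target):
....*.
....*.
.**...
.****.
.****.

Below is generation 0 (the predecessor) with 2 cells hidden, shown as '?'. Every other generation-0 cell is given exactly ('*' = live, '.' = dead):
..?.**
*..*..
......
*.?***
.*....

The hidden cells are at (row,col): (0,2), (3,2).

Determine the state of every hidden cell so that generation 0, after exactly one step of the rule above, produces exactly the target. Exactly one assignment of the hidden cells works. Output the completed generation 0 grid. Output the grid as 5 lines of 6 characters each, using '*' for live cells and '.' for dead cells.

Hidden generation-0 cells (in order): (0,2), (3,2).
A hidden cell only influences target cells in its own 3x3 neighborhood. Try each of the 2^2 = 4 assignments, step the completed generation 0 forward once under B3/S23, and compare with the target:
  (0,2)=. (3,2)=. -> step gives (2,1)='.' but target has '*' -> reject
  (0,2)=. (3,2)=* -> step reproduces the target at every cell -> ACCEPT
  (0,2)=* (3,2)=. -> step gives (0,3)='*' but target has '.' -> reject
  (0,2)=* (3,2)=* -> step gives (0,3)='*' but target has '.' -> reject
Unique solution: (0,2)=dead, (3,2)=live.
Check: live-neighbor counts of every cell in the completed generation 0:
111221
011132
233442
132221
223332
Applying B3/S23 to generation 0 with these counts gives:
....*.
....*.
.**...
.****.
.****.
which matches the target exactly.

Answer: ....**
*..*..
......
*.****
.*....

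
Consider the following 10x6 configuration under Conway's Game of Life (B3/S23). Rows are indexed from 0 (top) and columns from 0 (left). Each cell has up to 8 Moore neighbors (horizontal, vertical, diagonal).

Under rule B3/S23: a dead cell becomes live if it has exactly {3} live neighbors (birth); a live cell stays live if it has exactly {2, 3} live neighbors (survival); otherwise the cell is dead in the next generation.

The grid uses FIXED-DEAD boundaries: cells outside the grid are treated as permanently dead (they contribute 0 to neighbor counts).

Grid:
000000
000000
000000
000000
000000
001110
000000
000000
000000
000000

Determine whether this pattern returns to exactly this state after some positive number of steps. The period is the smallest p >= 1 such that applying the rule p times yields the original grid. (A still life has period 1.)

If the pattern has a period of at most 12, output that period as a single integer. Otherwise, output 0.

Simulating and comparing each generation to the original:
Gen 0 (original, given above): 3 live cells
Gen 1: 3 live cells, differs from original
Gen 2: 3 live cells, MATCHES original -> period = 2

Answer: 2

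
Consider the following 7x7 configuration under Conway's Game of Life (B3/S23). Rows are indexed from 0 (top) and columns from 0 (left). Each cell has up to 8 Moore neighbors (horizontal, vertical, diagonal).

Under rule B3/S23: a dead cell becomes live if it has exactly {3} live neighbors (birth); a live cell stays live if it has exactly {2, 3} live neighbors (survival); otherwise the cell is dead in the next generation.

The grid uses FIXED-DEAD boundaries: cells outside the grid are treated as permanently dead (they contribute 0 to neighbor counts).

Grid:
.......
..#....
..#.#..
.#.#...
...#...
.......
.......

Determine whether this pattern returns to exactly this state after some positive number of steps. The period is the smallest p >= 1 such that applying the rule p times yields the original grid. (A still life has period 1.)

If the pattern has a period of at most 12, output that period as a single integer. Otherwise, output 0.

Answer: 2

Derivation:
Simulating and comparing each generation to the original:
Gen 0 (original, given above): 6 live cells
Gen 1: 6 live cells, differs from original
Gen 2: 6 live cells, MATCHES original -> period = 2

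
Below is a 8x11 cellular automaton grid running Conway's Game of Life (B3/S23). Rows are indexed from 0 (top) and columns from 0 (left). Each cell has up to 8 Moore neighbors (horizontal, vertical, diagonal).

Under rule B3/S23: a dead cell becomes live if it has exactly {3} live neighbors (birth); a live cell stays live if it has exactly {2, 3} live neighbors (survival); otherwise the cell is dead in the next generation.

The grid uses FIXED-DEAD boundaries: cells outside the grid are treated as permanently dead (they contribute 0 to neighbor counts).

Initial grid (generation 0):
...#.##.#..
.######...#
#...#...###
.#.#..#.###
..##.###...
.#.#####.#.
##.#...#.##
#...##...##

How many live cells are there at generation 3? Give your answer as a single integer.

Simulating step by step:
Generation 0 (given above): 45 live cells
Generation 1: 31 live cells
...#..##...
.##...#.#.#
#.....#.#..
.#.#..#...#
.#........#
##.......##
##.#...#...
##..#...###
Generation 2: 26 live cells
..#...##...
.##..##.##.
#....##....
###....#.#.
.#........#
.........##
...........
###.....##.
Generation 3: 26 live cells
.##..####..
.##.....#..
#....#...#.
#.#...#....
###.....#.#
.........##
.#......#.#
.#.........
Population at generation 3: 26

Answer: 26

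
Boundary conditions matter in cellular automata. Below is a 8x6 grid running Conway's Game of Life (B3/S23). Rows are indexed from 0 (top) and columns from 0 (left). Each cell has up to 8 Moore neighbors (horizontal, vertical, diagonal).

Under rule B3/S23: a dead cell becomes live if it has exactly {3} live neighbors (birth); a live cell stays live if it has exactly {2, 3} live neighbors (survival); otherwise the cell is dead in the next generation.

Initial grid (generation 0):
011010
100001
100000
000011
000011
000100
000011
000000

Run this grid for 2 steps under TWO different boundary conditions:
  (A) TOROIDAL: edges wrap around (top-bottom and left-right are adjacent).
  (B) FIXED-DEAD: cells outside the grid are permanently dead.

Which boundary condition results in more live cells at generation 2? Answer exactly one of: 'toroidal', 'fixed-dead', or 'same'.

Under TOROIDAL boundary, generation 2:
010000
000010
110010
100110
000101
000100
000001
000100
Population = 13

Under FIXED-DEAD boundary, generation 2:
000000
000000
000011
000100
000101
000100
000000
000000
Population = 6

Comparison: toroidal=13, fixed-dead=6 -> toroidal

Answer: toroidal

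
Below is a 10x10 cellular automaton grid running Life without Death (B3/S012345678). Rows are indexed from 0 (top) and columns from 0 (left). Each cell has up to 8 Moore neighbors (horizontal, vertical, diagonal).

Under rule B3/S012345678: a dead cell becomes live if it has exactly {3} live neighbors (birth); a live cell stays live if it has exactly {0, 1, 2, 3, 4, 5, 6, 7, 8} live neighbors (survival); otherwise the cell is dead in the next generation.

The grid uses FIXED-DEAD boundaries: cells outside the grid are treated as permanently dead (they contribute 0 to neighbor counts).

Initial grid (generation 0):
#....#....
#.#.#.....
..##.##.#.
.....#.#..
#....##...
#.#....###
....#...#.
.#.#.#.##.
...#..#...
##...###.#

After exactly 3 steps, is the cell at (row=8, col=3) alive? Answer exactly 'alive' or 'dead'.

Simulating step by step:
Generation 0 (given above): 35 live cells
Generation 1: 51 live cells
##...#....
#.#.#.#...
.###.####.
.....#.#..
##...##...
###..#####
.####.#.#.
.###.####.
##.#..#...
##...###.#
Generation 2: 56 live cells
##...#....
#.#.#.#...
.###.####.
#....#.##.
###.###...
###..#####
.####.#.#.
.###.####.
##.#..#...
###..###.#
Generation 3: 59 live cells
##...#....
#.#.#.#...
####.####.
#....#.##.
#######..#
###..#####
.####.#.#.
.###.####.
##.#..#...
###..###.#

Cell (8,3) at generation 3: 1 -> alive

Answer: alive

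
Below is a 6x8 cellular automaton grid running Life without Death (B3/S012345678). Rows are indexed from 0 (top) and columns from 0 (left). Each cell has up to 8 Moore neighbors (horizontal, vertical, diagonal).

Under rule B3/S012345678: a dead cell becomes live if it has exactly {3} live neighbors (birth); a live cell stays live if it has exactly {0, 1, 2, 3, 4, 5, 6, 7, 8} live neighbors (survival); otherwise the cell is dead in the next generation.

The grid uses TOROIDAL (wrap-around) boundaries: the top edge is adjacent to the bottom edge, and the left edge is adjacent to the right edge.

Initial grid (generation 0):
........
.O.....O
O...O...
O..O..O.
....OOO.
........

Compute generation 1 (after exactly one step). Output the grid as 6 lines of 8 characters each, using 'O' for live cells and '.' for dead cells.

Simulating step by step:
Generation 0 (given above): 10 live cells
Generation 1: 14 live cells
(generation 1 grid is the final answer)

Answer: ........
OO.....O
OO..O...
O..O..O.
....OOOO
.....O..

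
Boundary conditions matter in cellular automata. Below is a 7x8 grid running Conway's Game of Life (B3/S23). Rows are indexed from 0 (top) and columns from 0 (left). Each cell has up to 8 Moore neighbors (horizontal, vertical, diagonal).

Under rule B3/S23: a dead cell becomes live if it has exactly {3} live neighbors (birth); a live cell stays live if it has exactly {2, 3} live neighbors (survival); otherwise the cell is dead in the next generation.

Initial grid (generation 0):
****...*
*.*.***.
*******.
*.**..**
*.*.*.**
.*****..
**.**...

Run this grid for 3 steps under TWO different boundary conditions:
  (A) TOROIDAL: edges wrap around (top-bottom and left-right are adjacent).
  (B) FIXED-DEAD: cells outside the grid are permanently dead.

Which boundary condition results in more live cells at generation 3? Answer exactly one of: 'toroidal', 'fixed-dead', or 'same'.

Answer: fixed-dead

Derivation:
Under TOROIDAL boundary, generation 3:
......*.
........
........
........
........
......*.
.....*.*
Population = 4

Under FIXED-DEAD boundary, generation 3:
..**..*.
..**..*.
***.**..
........
........
........
........
Population = 11

Comparison: toroidal=4, fixed-dead=11 -> fixed-dead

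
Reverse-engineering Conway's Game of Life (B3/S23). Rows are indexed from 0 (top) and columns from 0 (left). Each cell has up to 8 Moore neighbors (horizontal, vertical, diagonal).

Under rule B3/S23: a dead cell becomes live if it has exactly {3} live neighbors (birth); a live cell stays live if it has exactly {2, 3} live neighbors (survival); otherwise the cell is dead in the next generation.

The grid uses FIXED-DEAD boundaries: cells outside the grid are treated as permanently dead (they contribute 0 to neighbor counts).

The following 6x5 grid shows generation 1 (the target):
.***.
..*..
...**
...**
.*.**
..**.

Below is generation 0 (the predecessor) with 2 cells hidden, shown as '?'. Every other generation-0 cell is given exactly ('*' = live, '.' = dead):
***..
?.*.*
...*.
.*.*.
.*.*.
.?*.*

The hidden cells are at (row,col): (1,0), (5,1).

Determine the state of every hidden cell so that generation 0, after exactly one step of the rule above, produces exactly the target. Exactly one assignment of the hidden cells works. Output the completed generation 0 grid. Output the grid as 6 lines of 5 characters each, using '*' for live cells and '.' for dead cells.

Answer: ***..
..*.*
...*.
.*.*.
.*.*.
..*.*

Derivation:
Hidden generation-0 cells (in order): (1,0), (5,1).
A hidden cell only influences target cells in its own 3x3 neighborhood. Try each of the 2^2 = 4 assignments, step the completed generation 0 forward once under B3/S23, and compare with the target:
  (1,0)=. (5,1)=. -> step reproduces the target at every cell -> ACCEPT
  (1,0)=. (5,1)=* -> step gives (4,0)='*' but target has '.' -> reject
  (1,0)=* (5,1)=. -> step gives (0,0)='*' but target has '.' -> reject
  (1,0)=* (5,1)=* -> step gives (0,0)='*' but target has '.' -> reject
Unique solution: (1,0)=dead, (5,1)=dead.
Check: live-neighbor counts of every cell in the completed generation 0:
13231
24341
12433
21523
22533
12231
Applying B3/S23 to generation 0 with these counts gives:
.***.
..*..
...**
...**
.*.**
..**.
which matches the target exactly.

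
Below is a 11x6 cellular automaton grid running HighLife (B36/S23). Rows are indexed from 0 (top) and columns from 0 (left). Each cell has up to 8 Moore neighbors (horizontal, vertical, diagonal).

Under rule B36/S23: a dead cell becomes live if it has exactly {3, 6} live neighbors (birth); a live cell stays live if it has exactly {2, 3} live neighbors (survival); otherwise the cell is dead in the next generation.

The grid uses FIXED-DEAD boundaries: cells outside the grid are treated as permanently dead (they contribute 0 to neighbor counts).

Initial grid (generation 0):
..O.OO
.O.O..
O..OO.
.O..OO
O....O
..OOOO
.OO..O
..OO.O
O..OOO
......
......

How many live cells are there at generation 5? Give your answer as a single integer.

Simulating step by step:
Generation 0 (given above): 27 live cells
Generation 1: 29 live cells
..OOO.
.O...O
OO.O.O
OO.O.O
.OO.O.
..OO.O
.O.OOO
....OO
..OO.O
....O.
......
Generation 2: 18 live cells
..OOO.
OO...O
.....O
..OO.O
O....O
....OO
......
......
...O.O
...OO.
......
Generation 3: 19 live cells
.OOOO.
.OOO.O
.OO..O
.....O
...O.O
....OO
......
......
...O..
...OO.
......
Generation 4: 16 live cells
.O..O.
O....O
.O.O.O
..O..O
.....O
....OO
......
......
...OO.
...OO.
......
Generation 5: 16 live cells
......
OOO..O
.OO..O
..O..O
.....O
....OO
......
......
...OO.
...OO.
......
Population at generation 5: 16

Answer: 16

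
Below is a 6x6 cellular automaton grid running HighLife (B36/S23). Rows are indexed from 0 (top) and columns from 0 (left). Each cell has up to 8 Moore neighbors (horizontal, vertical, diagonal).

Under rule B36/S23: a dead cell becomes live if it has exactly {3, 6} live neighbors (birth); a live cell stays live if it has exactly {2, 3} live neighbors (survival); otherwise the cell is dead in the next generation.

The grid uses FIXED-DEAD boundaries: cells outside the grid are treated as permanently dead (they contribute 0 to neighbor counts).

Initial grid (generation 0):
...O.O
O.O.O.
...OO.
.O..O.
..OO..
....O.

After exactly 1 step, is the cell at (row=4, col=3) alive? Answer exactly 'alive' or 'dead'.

Answer: alive

Derivation:
Simulating step by step:
Generation 0 (given above): 12 live cells
Generation 1: 13 live cells
...OO.
..O..O
.OO.OO
....O.
..OOO.
...O..

Cell (4,3) at generation 1: 1 -> alive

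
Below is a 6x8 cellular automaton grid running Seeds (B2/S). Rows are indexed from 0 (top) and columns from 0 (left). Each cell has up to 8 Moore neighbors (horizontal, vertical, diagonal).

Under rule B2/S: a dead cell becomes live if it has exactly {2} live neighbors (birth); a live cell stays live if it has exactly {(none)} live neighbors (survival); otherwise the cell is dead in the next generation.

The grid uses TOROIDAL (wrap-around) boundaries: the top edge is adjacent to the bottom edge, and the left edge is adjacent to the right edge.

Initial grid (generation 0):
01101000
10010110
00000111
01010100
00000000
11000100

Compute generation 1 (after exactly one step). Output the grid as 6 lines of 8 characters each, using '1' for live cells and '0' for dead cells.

Simulating step by step:
Generation 0 (given above): 16 live cells
Generation 1: 9 live cells
(generation 1 grid is the final answer)

Answer: 00000000
00000000
01010000
10100001
00000110
00011000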